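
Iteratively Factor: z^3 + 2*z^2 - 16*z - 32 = (z + 2)*(z^2 - 16) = (z - 4)*(z + 2)*(z + 4)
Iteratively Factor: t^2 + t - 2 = (t - 1)*(t + 2)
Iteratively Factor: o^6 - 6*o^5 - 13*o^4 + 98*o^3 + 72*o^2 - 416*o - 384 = (o + 1)*(o^5 - 7*o^4 - 6*o^3 + 104*o^2 - 32*o - 384) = (o - 4)*(o + 1)*(o^4 - 3*o^3 - 18*o^2 + 32*o + 96) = (o - 4)*(o + 1)*(o + 3)*(o^3 - 6*o^2 + 32) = (o - 4)^2*(o + 1)*(o + 3)*(o^2 - 2*o - 8) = (o - 4)^2*(o + 1)*(o + 2)*(o + 3)*(o - 4)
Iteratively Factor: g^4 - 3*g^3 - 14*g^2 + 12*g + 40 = (g - 2)*(g^3 - g^2 - 16*g - 20) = (g - 2)*(g + 2)*(g^2 - 3*g - 10) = (g - 2)*(g + 2)^2*(g - 5)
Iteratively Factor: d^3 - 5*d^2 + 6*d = (d - 2)*(d^2 - 3*d) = d*(d - 2)*(d - 3)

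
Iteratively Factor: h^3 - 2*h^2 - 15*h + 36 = (h + 4)*(h^2 - 6*h + 9) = (h - 3)*(h + 4)*(h - 3)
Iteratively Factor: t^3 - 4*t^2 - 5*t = (t + 1)*(t^2 - 5*t) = t*(t + 1)*(t - 5)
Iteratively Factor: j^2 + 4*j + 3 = (j + 1)*(j + 3)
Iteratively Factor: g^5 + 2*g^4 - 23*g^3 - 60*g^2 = (g)*(g^4 + 2*g^3 - 23*g^2 - 60*g) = g^2*(g^3 + 2*g^2 - 23*g - 60) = g^2*(g + 3)*(g^2 - g - 20) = g^2*(g + 3)*(g + 4)*(g - 5)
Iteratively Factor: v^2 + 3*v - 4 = (v + 4)*(v - 1)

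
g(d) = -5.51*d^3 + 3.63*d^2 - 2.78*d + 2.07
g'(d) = -16.53*d^2 + 7.26*d - 2.78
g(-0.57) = 5.85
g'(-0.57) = -12.29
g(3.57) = -212.29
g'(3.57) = -187.53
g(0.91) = -1.61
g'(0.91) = -9.86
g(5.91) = -1024.97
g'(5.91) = -537.23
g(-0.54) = 5.50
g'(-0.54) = -11.52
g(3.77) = -252.06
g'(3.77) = -210.35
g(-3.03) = 197.10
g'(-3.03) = -176.54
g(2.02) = -34.15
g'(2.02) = -55.56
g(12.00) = -9029.85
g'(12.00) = -2295.98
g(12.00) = -9029.85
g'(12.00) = -2295.98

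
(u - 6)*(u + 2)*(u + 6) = u^3 + 2*u^2 - 36*u - 72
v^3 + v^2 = v^2*(v + 1)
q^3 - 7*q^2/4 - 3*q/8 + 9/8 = (q - 3/2)*(q - 1)*(q + 3/4)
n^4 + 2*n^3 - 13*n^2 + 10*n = n*(n - 2)*(n - 1)*(n + 5)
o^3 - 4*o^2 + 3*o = o*(o - 3)*(o - 1)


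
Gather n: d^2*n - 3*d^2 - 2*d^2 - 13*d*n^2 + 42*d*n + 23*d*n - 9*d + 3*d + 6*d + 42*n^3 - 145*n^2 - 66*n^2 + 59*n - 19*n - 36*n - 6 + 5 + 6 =-5*d^2 + 42*n^3 + n^2*(-13*d - 211) + n*(d^2 + 65*d + 4) + 5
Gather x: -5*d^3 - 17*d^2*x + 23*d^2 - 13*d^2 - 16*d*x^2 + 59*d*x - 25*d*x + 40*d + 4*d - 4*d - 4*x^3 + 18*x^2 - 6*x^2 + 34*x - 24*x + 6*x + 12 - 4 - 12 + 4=-5*d^3 + 10*d^2 + 40*d - 4*x^3 + x^2*(12 - 16*d) + x*(-17*d^2 + 34*d + 16)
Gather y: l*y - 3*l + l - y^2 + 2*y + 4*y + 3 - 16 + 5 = -2*l - y^2 + y*(l + 6) - 8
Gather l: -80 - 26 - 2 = -108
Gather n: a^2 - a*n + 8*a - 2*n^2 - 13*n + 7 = a^2 + 8*a - 2*n^2 + n*(-a - 13) + 7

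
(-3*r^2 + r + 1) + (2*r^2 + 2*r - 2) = -r^2 + 3*r - 1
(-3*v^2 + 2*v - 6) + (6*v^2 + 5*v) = 3*v^2 + 7*v - 6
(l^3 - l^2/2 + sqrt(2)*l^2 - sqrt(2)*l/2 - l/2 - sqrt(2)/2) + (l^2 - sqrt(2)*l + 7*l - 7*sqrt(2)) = l^3 + l^2/2 + sqrt(2)*l^2 - 3*sqrt(2)*l/2 + 13*l/2 - 15*sqrt(2)/2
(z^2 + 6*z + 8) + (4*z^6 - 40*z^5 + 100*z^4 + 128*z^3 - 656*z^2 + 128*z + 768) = 4*z^6 - 40*z^5 + 100*z^4 + 128*z^3 - 655*z^2 + 134*z + 776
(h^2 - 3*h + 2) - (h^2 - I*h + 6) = -3*h + I*h - 4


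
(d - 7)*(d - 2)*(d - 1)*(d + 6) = d^4 - 4*d^3 - 37*d^2 + 124*d - 84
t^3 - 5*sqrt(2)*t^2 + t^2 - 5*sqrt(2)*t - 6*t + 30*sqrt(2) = (t - 2)*(t + 3)*(t - 5*sqrt(2))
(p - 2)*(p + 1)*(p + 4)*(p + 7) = p^4 + 10*p^3 + 15*p^2 - 50*p - 56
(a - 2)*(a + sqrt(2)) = a^2 - 2*a + sqrt(2)*a - 2*sqrt(2)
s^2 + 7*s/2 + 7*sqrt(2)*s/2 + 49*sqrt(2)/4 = (s + 7/2)*(s + 7*sqrt(2)/2)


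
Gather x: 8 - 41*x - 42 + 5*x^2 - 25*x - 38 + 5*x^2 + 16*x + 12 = 10*x^2 - 50*x - 60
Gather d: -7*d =-7*d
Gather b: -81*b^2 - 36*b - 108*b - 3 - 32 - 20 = -81*b^2 - 144*b - 55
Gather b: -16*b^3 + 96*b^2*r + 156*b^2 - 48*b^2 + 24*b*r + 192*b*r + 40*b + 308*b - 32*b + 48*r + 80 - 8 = -16*b^3 + b^2*(96*r + 108) + b*(216*r + 316) + 48*r + 72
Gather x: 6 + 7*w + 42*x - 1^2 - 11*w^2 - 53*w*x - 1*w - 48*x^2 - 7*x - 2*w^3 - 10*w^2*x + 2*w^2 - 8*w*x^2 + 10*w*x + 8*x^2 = -2*w^3 - 9*w^2 + 6*w + x^2*(-8*w - 40) + x*(-10*w^2 - 43*w + 35) + 5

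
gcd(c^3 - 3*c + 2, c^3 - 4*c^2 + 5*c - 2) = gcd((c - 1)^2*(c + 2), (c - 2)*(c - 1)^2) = c^2 - 2*c + 1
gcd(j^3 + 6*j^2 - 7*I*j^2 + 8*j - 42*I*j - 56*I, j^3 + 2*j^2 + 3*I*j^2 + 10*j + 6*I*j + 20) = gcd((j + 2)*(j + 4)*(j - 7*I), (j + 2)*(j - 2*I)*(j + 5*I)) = j + 2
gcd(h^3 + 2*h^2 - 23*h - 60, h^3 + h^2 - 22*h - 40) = h^2 - h - 20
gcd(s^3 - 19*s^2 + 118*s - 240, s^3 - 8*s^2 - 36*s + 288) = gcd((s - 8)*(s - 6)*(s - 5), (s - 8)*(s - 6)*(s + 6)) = s^2 - 14*s + 48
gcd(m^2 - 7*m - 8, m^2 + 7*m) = 1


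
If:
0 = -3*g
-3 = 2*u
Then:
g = 0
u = -3/2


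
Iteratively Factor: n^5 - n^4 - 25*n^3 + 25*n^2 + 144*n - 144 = (n - 1)*(n^4 - 25*n^2 + 144) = (n - 3)*(n - 1)*(n^3 + 3*n^2 - 16*n - 48) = (n - 4)*(n - 3)*(n - 1)*(n^2 + 7*n + 12) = (n - 4)*(n - 3)*(n - 1)*(n + 4)*(n + 3)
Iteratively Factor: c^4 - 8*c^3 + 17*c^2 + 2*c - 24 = (c + 1)*(c^3 - 9*c^2 + 26*c - 24) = (c - 4)*(c + 1)*(c^2 - 5*c + 6) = (c - 4)*(c - 2)*(c + 1)*(c - 3)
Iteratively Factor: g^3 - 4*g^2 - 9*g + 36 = (g - 4)*(g^2 - 9) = (g - 4)*(g - 3)*(g + 3)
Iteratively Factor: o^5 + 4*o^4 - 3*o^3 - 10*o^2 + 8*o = (o - 1)*(o^4 + 5*o^3 + 2*o^2 - 8*o) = (o - 1)*(o + 2)*(o^3 + 3*o^2 - 4*o) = (o - 1)*(o + 2)*(o + 4)*(o^2 - o) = o*(o - 1)*(o + 2)*(o + 4)*(o - 1)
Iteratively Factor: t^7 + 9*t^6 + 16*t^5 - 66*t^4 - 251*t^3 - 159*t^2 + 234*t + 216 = (t + 3)*(t^6 + 6*t^5 - 2*t^4 - 60*t^3 - 71*t^2 + 54*t + 72) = (t - 1)*(t + 3)*(t^5 + 7*t^4 + 5*t^3 - 55*t^2 - 126*t - 72) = (t - 1)*(t + 2)*(t + 3)*(t^4 + 5*t^3 - 5*t^2 - 45*t - 36) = (t - 3)*(t - 1)*(t + 2)*(t + 3)*(t^3 + 8*t^2 + 19*t + 12) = (t - 3)*(t - 1)*(t + 2)*(t + 3)^2*(t^2 + 5*t + 4) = (t - 3)*(t - 1)*(t + 2)*(t + 3)^2*(t + 4)*(t + 1)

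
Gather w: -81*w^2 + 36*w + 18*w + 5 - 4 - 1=-81*w^2 + 54*w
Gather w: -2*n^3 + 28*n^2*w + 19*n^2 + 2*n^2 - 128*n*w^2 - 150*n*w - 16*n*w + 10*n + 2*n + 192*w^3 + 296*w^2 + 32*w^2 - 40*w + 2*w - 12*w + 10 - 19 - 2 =-2*n^3 + 21*n^2 + 12*n + 192*w^3 + w^2*(328 - 128*n) + w*(28*n^2 - 166*n - 50) - 11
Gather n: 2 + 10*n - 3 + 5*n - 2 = 15*n - 3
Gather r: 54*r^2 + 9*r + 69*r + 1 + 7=54*r^2 + 78*r + 8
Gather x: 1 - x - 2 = -x - 1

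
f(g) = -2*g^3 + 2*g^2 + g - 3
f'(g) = -6*g^2 + 4*g + 1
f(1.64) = -4.80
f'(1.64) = -8.58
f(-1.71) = 11.14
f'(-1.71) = -23.38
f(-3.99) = 151.89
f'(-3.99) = -110.48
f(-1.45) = 5.85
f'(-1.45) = -17.42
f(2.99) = -35.59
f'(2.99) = -40.68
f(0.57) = -2.15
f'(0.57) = 1.33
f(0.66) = -2.04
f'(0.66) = 1.03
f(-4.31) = 189.97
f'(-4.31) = -127.70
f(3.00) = -36.00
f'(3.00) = -41.00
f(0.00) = -3.00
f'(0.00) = 1.00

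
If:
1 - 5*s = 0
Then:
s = 1/5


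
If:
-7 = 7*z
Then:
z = -1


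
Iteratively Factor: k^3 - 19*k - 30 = (k + 2)*(k^2 - 2*k - 15) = (k - 5)*(k + 2)*(k + 3)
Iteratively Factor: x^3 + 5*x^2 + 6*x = (x)*(x^2 + 5*x + 6) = x*(x + 2)*(x + 3)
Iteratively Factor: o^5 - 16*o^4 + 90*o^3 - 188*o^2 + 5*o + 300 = (o - 5)*(o^4 - 11*o^3 + 35*o^2 - 13*o - 60) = (o - 5)*(o + 1)*(o^3 - 12*o^2 + 47*o - 60) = (o - 5)^2*(o + 1)*(o^2 - 7*o + 12) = (o - 5)^2*(o - 4)*(o + 1)*(o - 3)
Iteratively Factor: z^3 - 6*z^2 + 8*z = (z - 4)*(z^2 - 2*z) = z*(z - 4)*(z - 2)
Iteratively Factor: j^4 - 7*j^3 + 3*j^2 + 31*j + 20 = (j + 1)*(j^3 - 8*j^2 + 11*j + 20) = (j - 5)*(j + 1)*(j^2 - 3*j - 4) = (j - 5)*(j - 4)*(j + 1)*(j + 1)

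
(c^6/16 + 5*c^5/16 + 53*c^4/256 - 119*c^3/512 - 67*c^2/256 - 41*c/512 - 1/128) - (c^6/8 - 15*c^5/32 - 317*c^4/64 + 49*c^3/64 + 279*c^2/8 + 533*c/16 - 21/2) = -c^6/16 + 25*c^5/32 + 1321*c^4/256 - 511*c^3/512 - 8995*c^2/256 - 17097*c/512 + 1343/128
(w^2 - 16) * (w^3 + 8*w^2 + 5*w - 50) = w^5 + 8*w^4 - 11*w^3 - 178*w^2 - 80*w + 800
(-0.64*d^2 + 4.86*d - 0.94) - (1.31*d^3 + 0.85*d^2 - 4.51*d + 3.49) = -1.31*d^3 - 1.49*d^2 + 9.37*d - 4.43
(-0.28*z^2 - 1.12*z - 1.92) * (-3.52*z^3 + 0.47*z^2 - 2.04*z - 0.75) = 0.9856*z^5 + 3.8108*z^4 + 6.8032*z^3 + 1.5924*z^2 + 4.7568*z + 1.44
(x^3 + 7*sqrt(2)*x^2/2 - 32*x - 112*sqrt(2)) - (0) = x^3 + 7*sqrt(2)*x^2/2 - 32*x - 112*sqrt(2)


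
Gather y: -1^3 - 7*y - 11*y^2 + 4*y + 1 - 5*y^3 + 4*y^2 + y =-5*y^3 - 7*y^2 - 2*y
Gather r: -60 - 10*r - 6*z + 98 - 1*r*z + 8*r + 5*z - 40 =r*(-z - 2) - z - 2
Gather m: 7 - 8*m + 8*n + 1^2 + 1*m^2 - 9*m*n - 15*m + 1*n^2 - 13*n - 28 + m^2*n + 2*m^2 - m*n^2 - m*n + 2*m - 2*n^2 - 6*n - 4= m^2*(n + 3) + m*(-n^2 - 10*n - 21) - n^2 - 11*n - 24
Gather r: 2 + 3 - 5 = 0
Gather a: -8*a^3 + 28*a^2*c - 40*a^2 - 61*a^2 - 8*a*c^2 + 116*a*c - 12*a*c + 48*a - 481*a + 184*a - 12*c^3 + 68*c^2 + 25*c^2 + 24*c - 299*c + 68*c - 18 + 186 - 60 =-8*a^3 + a^2*(28*c - 101) + a*(-8*c^2 + 104*c - 249) - 12*c^3 + 93*c^2 - 207*c + 108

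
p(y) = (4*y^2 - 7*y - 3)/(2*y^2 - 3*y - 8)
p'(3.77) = -1.45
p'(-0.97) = 9.65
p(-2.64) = 3.13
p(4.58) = 2.42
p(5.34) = 2.23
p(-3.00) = 2.84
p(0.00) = 0.38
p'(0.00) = 0.73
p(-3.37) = 2.66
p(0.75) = 0.66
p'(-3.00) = 0.61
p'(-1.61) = 33.50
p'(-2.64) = 1.03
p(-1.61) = 9.25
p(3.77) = 3.01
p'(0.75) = 0.11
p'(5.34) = -0.16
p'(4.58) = -0.37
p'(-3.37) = 0.40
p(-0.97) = -2.35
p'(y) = (3 - 4*y)*(4*y^2 - 7*y - 3)/(2*y^2 - 3*y - 8)^2 + (8*y - 7)/(2*y^2 - 3*y - 8) = (2*y^2 - 52*y + 47)/(4*y^4 - 12*y^3 - 23*y^2 + 48*y + 64)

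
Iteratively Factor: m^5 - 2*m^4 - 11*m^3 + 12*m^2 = (m + 3)*(m^4 - 5*m^3 + 4*m^2) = (m - 4)*(m + 3)*(m^3 - m^2) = (m - 4)*(m - 1)*(m + 3)*(m^2) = m*(m - 4)*(m - 1)*(m + 3)*(m)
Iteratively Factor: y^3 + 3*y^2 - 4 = (y - 1)*(y^2 + 4*y + 4) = (y - 1)*(y + 2)*(y + 2)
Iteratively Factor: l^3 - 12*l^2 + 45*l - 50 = (l - 2)*(l^2 - 10*l + 25) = (l - 5)*(l - 2)*(l - 5)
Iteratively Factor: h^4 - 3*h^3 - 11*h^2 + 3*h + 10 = (h + 1)*(h^3 - 4*h^2 - 7*h + 10) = (h - 1)*(h + 1)*(h^2 - 3*h - 10) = (h - 5)*(h - 1)*(h + 1)*(h + 2)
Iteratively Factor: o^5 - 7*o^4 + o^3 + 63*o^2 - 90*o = (o - 3)*(o^4 - 4*o^3 - 11*o^2 + 30*o) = (o - 3)*(o - 2)*(o^3 - 2*o^2 - 15*o) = (o - 5)*(o - 3)*(o - 2)*(o^2 + 3*o) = o*(o - 5)*(o - 3)*(o - 2)*(o + 3)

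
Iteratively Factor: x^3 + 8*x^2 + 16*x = (x + 4)*(x^2 + 4*x) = (x + 4)^2*(x)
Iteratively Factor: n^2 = (n)*(n)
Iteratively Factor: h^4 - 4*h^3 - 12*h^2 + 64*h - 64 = (h - 2)*(h^3 - 2*h^2 - 16*h + 32) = (h - 2)^2*(h^2 - 16) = (h - 2)^2*(h + 4)*(h - 4)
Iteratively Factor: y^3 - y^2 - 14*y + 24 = (y + 4)*(y^2 - 5*y + 6) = (y - 2)*(y + 4)*(y - 3)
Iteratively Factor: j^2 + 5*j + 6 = (j + 2)*(j + 3)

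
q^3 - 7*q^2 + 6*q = q*(q - 6)*(q - 1)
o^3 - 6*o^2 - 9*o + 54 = (o - 6)*(o - 3)*(o + 3)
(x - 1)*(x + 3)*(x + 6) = x^3 + 8*x^2 + 9*x - 18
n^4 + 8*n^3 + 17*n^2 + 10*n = n*(n + 1)*(n + 2)*(n + 5)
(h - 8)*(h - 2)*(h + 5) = h^3 - 5*h^2 - 34*h + 80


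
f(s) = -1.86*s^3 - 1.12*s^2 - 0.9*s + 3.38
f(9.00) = -1451.38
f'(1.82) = -23.46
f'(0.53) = -3.65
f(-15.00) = 6042.38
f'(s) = -5.58*s^2 - 2.24*s - 0.9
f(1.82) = -13.18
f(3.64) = -104.44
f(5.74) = -390.45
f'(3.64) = -82.99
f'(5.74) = -197.61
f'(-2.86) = -40.14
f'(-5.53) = -159.15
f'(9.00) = -473.04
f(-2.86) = 40.31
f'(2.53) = -42.28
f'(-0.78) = -2.55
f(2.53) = -36.19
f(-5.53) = 288.66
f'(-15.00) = -1222.80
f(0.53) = 2.31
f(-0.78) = 4.28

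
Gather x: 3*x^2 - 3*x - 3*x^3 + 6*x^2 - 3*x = -3*x^3 + 9*x^2 - 6*x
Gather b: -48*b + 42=42 - 48*b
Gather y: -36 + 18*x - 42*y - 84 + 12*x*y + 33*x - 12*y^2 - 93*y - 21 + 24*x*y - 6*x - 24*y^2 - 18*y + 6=45*x - 36*y^2 + y*(36*x - 153) - 135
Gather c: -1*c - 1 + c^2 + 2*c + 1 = c^2 + c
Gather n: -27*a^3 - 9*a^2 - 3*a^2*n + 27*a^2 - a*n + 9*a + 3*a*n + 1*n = -27*a^3 + 18*a^2 + 9*a + n*(-3*a^2 + 2*a + 1)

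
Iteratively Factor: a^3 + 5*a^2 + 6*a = (a + 2)*(a^2 + 3*a) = a*(a + 2)*(a + 3)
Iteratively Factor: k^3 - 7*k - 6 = (k + 1)*(k^2 - k - 6) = (k + 1)*(k + 2)*(k - 3)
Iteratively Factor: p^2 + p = (p)*(p + 1)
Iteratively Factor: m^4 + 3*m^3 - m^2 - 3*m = (m + 1)*(m^3 + 2*m^2 - 3*m) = m*(m + 1)*(m^2 + 2*m - 3) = m*(m - 1)*(m + 1)*(m + 3)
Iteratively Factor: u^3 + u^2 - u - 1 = (u + 1)*(u^2 - 1) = (u + 1)^2*(u - 1)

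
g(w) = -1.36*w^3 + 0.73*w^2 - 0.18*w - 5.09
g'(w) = -4.08*w^2 + 1.46*w - 0.18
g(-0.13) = -5.05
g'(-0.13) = -0.44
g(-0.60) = -4.43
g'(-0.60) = -2.52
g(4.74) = -134.38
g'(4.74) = -84.93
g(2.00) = -13.41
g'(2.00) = -13.58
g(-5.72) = 274.35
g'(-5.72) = -142.02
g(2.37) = -19.52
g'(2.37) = -19.64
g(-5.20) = 206.81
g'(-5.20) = -118.10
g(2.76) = -28.62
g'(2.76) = -27.23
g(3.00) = -35.78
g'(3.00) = -32.52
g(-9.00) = 1047.10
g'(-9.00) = -343.80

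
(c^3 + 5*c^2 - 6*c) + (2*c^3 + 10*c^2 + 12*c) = 3*c^3 + 15*c^2 + 6*c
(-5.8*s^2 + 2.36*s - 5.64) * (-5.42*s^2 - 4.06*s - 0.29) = 31.436*s^4 + 10.7568*s^3 + 22.6692*s^2 + 22.214*s + 1.6356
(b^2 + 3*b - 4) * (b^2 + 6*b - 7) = b^4 + 9*b^3 + 7*b^2 - 45*b + 28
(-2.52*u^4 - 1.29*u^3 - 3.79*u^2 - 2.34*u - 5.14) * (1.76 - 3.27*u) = 8.2404*u^5 - 0.2169*u^4 + 10.1229*u^3 + 0.9814*u^2 + 12.6894*u - 9.0464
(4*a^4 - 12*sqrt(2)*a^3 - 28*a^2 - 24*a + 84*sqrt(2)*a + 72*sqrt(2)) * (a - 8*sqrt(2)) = 4*a^5 - 44*sqrt(2)*a^4 + 164*a^3 - 24*a^2 + 308*sqrt(2)*a^2 - 1344*a + 264*sqrt(2)*a - 1152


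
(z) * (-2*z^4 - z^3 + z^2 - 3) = -2*z^5 - z^4 + z^3 - 3*z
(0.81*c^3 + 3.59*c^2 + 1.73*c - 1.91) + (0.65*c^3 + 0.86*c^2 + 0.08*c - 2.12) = 1.46*c^3 + 4.45*c^2 + 1.81*c - 4.03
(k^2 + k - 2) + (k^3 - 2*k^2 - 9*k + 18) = k^3 - k^2 - 8*k + 16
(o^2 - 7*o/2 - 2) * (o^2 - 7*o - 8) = o^4 - 21*o^3/2 + 29*o^2/2 + 42*o + 16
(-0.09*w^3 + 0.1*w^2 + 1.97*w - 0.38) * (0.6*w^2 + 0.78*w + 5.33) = -0.054*w^5 - 0.0102*w^4 + 0.7803*w^3 + 1.8416*w^2 + 10.2037*w - 2.0254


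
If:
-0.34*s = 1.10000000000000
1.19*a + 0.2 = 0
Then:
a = -0.17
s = -3.24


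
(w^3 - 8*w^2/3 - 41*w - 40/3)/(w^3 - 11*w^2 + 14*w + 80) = (3*w^2 + 16*w + 5)/(3*(w^2 - 3*w - 10))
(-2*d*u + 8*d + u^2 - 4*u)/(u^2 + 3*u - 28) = (-2*d + u)/(u + 7)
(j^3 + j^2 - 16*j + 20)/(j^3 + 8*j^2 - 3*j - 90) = (j^2 - 4*j + 4)/(j^2 + 3*j - 18)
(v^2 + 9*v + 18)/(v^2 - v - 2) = (v^2 + 9*v + 18)/(v^2 - v - 2)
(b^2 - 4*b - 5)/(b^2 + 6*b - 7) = (b^2 - 4*b - 5)/(b^2 + 6*b - 7)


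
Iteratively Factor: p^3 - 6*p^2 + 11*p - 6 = (p - 1)*(p^2 - 5*p + 6) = (p - 2)*(p - 1)*(p - 3)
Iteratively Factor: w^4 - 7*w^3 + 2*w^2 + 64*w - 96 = (w - 4)*(w^3 - 3*w^2 - 10*w + 24) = (w - 4)*(w - 2)*(w^2 - w - 12) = (w - 4)*(w - 2)*(w + 3)*(w - 4)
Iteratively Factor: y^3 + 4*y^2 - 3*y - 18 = (y + 3)*(y^2 + y - 6) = (y + 3)^2*(y - 2)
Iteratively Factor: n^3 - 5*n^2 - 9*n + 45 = (n + 3)*(n^2 - 8*n + 15) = (n - 3)*(n + 3)*(n - 5)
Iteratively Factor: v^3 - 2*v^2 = (v)*(v^2 - 2*v) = v^2*(v - 2)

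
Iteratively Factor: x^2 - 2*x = (x)*(x - 2)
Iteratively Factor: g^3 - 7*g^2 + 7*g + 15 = (g - 3)*(g^2 - 4*g - 5) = (g - 3)*(g + 1)*(g - 5)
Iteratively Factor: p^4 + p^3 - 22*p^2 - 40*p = (p)*(p^3 + p^2 - 22*p - 40) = p*(p + 2)*(p^2 - p - 20) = p*(p + 2)*(p + 4)*(p - 5)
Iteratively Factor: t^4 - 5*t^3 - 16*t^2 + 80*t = (t - 5)*(t^3 - 16*t) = (t - 5)*(t + 4)*(t^2 - 4*t) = (t - 5)*(t - 4)*(t + 4)*(t)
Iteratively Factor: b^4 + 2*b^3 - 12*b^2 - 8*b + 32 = (b + 2)*(b^3 - 12*b + 16) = (b - 2)*(b + 2)*(b^2 + 2*b - 8) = (b - 2)^2*(b + 2)*(b + 4)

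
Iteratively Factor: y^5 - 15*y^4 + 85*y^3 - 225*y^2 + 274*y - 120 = (y - 3)*(y^4 - 12*y^3 + 49*y^2 - 78*y + 40) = (y - 5)*(y - 3)*(y^3 - 7*y^2 + 14*y - 8) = (y - 5)*(y - 3)*(y - 2)*(y^2 - 5*y + 4) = (y - 5)*(y - 4)*(y - 3)*(y - 2)*(y - 1)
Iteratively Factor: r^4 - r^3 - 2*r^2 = (r - 2)*(r^3 + r^2) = r*(r - 2)*(r^2 + r) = r*(r - 2)*(r + 1)*(r)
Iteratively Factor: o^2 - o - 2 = (o - 2)*(o + 1)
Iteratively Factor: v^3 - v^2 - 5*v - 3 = (v - 3)*(v^2 + 2*v + 1) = (v - 3)*(v + 1)*(v + 1)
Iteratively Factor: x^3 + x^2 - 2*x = (x)*(x^2 + x - 2) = x*(x + 2)*(x - 1)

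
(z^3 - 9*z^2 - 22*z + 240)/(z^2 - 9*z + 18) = (z^2 - 3*z - 40)/(z - 3)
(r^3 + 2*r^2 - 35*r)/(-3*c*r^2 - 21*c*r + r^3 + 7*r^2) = (r - 5)/(-3*c + r)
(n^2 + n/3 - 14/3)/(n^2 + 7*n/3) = (n - 2)/n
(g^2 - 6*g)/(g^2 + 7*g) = (g - 6)/(g + 7)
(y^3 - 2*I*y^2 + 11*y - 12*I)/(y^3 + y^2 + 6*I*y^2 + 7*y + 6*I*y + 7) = (y^2 - I*y + 12)/(y^2 + y*(1 + 7*I) + 7*I)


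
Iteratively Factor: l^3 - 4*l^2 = (l)*(l^2 - 4*l) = l*(l - 4)*(l)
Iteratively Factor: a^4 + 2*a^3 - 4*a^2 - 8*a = (a + 2)*(a^3 - 4*a) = (a + 2)^2*(a^2 - 2*a) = a*(a + 2)^2*(a - 2)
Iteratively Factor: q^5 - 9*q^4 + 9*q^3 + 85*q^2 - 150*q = (q + 3)*(q^4 - 12*q^3 + 45*q^2 - 50*q) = (q - 5)*(q + 3)*(q^3 - 7*q^2 + 10*q) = q*(q - 5)*(q + 3)*(q^2 - 7*q + 10) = q*(q - 5)*(q - 2)*(q + 3)*(q - 5)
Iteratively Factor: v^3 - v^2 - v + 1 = (v - 1)*(v^2 - 1) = (v - 1)^2*(v + 1)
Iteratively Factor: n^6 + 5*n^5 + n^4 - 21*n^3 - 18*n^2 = (n - 2)*(n^5 + 7*n^4 + 15*n^3 + 9*n^2) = n*(n - 2)*(n^4 + 7*n^3 + 15*n^2 + 9*n) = n*(n - 2)*(n + 1)*(n^3 + 6*n^2 + 9*n) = n^2*(n - 2)*(n + 1)*(n^2 + 6*n + 9) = n^2*(n - 2)*(n + 1)*(n + 3)*(n + 3)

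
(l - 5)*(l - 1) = l^2 - 6*l + 5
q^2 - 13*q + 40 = (q - 8)*(q - 5)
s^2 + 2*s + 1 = (s + 1)^2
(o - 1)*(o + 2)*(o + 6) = o^3 + 7*o^2 + 4*o - 12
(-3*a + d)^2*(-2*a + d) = -18*a^3 + 21*a^2*d - 8*a*d^2 + d^3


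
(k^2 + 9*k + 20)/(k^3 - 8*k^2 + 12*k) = (k^2 + 9*k + 20)/(k*(k^2 - 8*k + 12))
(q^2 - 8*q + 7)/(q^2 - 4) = (q^2 - 8*q + 7)/(q^2 - 4)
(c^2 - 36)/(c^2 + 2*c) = (c^2 - 36)/(c*(c + 2))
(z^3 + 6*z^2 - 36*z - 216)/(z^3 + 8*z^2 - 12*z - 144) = (z - 6)/(z - 4)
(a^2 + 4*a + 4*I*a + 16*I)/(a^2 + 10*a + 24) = (a + 4*I)/(a + 6)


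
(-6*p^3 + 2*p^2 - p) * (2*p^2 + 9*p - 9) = -12*p^5 - 50*p^4 + 70*p^3 - 27*p^2 + 9*p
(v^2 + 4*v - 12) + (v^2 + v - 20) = 2*v^2 + 5*v - 32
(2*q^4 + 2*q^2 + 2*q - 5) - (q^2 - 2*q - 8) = 2*q^4 + q^2 + 4*q + 3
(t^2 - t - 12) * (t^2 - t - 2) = t^4 - 2*t^3 - 13*t^2 + 14*t + 24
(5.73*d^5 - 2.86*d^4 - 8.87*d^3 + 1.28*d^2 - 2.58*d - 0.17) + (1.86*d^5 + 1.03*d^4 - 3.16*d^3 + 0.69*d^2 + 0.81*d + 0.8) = 7.59*d^5 - 1.83*d^4 - 12.03*d^3 + 1.97*d^2 - 1.77*d + 0.63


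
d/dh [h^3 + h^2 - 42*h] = 3*h^2 + 2*h - 42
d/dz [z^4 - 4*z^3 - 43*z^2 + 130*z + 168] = 4*z^3 - 12*z^2 - 86*z + 130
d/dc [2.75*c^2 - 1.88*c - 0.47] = 5.5*c - 1.88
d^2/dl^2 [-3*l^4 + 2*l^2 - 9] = 4 - 36*l^2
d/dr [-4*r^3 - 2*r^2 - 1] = 4*r*(-3*r - 1)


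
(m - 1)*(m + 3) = m^2 + 2*m - 3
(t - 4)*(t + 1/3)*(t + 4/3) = t^3 - 7*t^2/3 - 56*t/9 - 16/9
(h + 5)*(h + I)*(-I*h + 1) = -I*h^3 + 2*h^2 - 5*I*h^2 + 10*h + I*h + 5*I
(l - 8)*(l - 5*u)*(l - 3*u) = l^3 - 8*l^2*u - 8*l^2 + 15*l*u^2 + 64*l*u - 120*u^2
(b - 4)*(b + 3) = b^2 - b - 12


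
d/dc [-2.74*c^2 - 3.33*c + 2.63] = -5.48*c - 3.33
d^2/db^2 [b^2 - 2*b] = 2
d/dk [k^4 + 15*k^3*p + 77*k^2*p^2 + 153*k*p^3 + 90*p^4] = 4*k^3 + 45*k^2*p + 154*k*p^2 + 153*p^3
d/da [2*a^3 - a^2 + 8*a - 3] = 6*a^2 - 2*a + 8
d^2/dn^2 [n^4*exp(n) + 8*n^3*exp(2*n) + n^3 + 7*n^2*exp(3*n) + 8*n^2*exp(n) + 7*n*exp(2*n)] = n^4*exp(n) + 32*n^3*exp(2*n) + 8*n^3*exp(n) + 63*n^2*exp(3*n) + 96*n^2*exp(2*n) + 20*n^2*exp(n) + 84*n*exp(3*n) + 76*n*exp(2*n) + 32*n*exp(n) + 6*n + 14*exp(3*n) + 28*exp(2*n) + 16*exp(n)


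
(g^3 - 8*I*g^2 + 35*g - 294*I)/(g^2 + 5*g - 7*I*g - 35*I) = (g^2 - I*g + 42)/(g + 5)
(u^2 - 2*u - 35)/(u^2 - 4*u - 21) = (u + 5)/(u + 3)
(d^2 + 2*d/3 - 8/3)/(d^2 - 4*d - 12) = (d - 4/3)/(d - 6)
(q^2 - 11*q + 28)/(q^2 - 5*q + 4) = (q - 7)/(q - 1)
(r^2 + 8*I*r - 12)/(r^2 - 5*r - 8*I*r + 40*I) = (r^2 + 8*I*r - 12)/(r^2 - 5*r - 8*I*r + 40*I)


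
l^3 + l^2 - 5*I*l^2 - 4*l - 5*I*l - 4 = (l + 1)*(l - 4*I)*(l - I)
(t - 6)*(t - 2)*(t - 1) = t^3 - 9*t^2 + 20*t - 12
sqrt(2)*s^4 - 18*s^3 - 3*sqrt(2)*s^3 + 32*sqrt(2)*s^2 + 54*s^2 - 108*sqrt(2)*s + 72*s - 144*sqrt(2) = (s - 4)*(s - 6*sqrt(2))*(s - 3*sqrt(2))*(sqrt(2)*s + sqrt(2))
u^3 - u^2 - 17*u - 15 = (u - 5)*(u + 1)*(u + 3)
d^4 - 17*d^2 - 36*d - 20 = (d - 5)*(d + 1)*(d + 2)^2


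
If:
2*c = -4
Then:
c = -2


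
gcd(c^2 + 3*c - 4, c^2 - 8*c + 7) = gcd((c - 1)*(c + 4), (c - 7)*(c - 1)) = c - 1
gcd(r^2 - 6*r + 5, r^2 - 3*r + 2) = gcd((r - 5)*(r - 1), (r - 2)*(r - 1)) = r - 1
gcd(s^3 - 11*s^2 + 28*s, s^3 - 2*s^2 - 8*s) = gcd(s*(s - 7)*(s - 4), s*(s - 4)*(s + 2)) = s^2 - 4*s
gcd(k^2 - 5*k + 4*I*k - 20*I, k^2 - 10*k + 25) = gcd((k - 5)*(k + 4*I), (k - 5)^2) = k - 5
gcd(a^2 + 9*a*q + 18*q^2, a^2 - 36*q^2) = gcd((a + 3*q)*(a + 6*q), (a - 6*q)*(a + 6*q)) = a + 6*q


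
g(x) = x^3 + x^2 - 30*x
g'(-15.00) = 615.00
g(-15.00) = -2700.00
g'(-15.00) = 615.00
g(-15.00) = -2700.00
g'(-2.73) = -13.10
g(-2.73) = 69.01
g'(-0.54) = -30.21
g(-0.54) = 16.33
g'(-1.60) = -25.52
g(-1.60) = 46.46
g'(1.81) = -16.55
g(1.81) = -45.09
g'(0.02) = -29.96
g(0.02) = -0.60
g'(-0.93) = -29.27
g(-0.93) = 27.96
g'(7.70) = 163.27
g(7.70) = 284.82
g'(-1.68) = -24.89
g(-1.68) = 48.48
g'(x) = 3*x^2 + 2*x - 30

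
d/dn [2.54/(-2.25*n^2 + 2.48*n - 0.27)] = (11.43*n - 6.2992)/(2.25*n^2 - 2.48*n + 0.27)^2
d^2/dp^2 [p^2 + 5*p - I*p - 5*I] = 2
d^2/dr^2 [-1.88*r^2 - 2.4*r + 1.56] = -3.76000000000000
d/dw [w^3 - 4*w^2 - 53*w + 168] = 3*w^2 - 8*w - 53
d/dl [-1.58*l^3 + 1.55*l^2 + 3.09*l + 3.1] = -4.74*l^2 + 3.1*l + 3.09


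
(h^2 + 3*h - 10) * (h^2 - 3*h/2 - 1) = h^4 + 3*h^3/2 - 31*h^2/2 + 12*h + 10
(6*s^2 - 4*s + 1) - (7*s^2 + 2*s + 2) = -s^2 - 6*s - 1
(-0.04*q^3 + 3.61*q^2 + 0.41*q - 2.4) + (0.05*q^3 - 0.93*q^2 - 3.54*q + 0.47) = 0.01*q^3 + 2.68*q^2 - 3.13*q - 1.93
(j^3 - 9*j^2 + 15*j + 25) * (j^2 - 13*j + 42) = j^5 - 22*j^4 + 174*j^3 - 548*j^2 + 305*j + 1050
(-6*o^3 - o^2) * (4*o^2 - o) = -24*o^5 + 2*o^4 + o^3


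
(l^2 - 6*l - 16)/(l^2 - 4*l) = (l^2 - 6*l - 16)/(l*(l - 4))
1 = 1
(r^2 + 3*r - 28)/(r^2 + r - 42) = (r - 4)/(r - 6)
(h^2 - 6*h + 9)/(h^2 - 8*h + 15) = (h - 3)/(h - 5)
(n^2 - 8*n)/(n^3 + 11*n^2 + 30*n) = (n - 8)/(n^2 + 11*n + 30)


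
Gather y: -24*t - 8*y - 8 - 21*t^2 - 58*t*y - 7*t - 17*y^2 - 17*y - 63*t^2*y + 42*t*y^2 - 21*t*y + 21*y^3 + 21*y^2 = -21*t^2 - 31*t + 21*y^3 + y^2*(42*t + 4) + y*(-63*t^2 - 79*t - 25) - 8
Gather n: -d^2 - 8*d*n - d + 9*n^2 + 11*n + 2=-d^2 - d + 9*n^2 + n*(11 - 8*d) + 2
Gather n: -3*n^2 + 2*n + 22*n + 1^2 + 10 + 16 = -3*n^2 + 24*n + 27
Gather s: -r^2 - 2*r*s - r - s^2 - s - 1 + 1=-r^2 - r - s^2 + s*(-2*r - 1)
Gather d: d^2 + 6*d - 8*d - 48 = d^2 - 2*d - 48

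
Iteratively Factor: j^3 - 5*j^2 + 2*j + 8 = (j + 1)*(j^2 - 6*j + 8) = (j - 2)*(j + 1)*(j - 4)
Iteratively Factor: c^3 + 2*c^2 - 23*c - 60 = (c - 5)*(c^2 + 7*c + 12) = (c - 5)*(c + 4)*(c + 3)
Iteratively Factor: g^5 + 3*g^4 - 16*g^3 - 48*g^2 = (g + 4)*(g^4 - g^3 - 12*g^2) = (g + 3)*(g + 4)*(g^3 - 4*g^2) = g*(g + 3)*(g + 4)*(g^2 - 4*g) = g*(g - 4)*(g + 3)*(g + 4)*(g)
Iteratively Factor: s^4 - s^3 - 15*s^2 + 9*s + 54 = (s + 3)*(s^3 - 4*s^2 - 3*s + 18) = (s + 2)*(s + 3)*(s^2 - 6*s + 9) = (s - 3)*(s + 2)*(s + 3)*(s - 3)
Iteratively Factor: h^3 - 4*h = (h - 2)*(h^2 + 2*h) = h*(h - 2)*(h + 2)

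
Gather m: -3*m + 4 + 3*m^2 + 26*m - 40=3*m^2 + 23*m - 36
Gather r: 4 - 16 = -12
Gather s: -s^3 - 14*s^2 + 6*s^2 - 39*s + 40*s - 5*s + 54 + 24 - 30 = -s^3 - 8*s^2 - 4*s + 48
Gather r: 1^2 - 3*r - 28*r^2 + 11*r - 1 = -28*r^2 + 8*r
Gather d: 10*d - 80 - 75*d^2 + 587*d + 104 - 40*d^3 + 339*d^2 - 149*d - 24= -40*d^3 + 264*d^2 + 448*d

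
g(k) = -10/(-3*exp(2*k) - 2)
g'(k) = -60*exp(2*k)/(-3*exp(2*k) - 2)^2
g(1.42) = 0.19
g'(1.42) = -0.36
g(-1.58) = 4.70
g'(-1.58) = -0.56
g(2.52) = 0.02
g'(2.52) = -0.04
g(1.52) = 0.15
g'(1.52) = -0.30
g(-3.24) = 4.99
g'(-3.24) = -0.02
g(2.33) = 0.03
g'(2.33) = -0.06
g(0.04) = 1.90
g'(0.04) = -2.36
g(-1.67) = 4.75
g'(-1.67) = -0.48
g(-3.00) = 4.98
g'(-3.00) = -0.04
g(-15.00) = 5.00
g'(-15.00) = 0.00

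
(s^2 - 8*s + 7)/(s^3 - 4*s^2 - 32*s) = (-s^2 + 8*s - 7)/(s*(-s^2 + 4*s + 32))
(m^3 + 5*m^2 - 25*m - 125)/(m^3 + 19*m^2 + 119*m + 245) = (m^2 - 25)/(m^2 + 14*m + 49)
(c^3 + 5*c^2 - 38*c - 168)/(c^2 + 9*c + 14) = (c^2 - 2*c - 24)/(c + 2)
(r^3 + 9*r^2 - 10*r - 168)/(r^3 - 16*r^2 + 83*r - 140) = (r^2 + 13*r + 42)/(r^2 - 12*r + 35)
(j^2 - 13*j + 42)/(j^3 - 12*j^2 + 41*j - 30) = (j - 7)/(j^2 - 6*j + 5)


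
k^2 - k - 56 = (k - 8)*(k + 7)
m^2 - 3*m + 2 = (m - 2)*(m - 1)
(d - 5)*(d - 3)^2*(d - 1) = d^4 - 12*d^3 + 50*d^2 - 84*d + 45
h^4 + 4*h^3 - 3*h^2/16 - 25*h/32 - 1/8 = (h - 1/2)*(h + 1/4)^2*(h + 4)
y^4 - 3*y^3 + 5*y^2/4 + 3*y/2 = y*(y - 2)*(y - 3/2)*(y + 1/2)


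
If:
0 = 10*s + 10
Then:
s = -1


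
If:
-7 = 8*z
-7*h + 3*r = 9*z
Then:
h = 3*r/7 + 9/8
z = -7/8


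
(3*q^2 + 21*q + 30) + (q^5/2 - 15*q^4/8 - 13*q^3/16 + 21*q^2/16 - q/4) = q^5/2 - 15*q^4/8 - 13*q^3/16 + 69*q^2/16 + 83*q/4 + 30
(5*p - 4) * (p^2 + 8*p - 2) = 5*p^3 + 36*p^2 - 42*p + 8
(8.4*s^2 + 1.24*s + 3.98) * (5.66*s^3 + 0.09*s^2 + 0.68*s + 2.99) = 47.544*s^5 + 7.7744*s^4 + 28.3504*s^3 + 26.3174*s^2 + 6.414*s + 11.9002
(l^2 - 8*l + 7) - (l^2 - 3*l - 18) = 25 - 5*l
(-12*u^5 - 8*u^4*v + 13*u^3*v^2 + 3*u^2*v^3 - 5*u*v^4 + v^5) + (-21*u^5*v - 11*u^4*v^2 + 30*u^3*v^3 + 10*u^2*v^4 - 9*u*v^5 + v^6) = -21*u^5*v - 12*u^5 - 11*u^4*v^2 - 8*u^4*v + 30*u^3*v^3 + 13*u^3*v^2 + 10*u^2*v^4 + 3*u^2*v^3 - 9*u*v^5 - 5*u*v^4 + v^6 + v^5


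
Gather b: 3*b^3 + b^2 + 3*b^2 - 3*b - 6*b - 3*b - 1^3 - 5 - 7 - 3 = 3*b^3 + 4*b^2 - 12*b - 16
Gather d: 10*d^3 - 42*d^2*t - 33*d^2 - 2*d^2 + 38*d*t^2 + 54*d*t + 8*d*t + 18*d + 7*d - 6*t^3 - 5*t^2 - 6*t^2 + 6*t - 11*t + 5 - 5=10*d^3 + d^2*(-42*t - 35) + d*(38*t^2 + 62*t + 25) - 6*t^3 - 11*t^2 - 5*t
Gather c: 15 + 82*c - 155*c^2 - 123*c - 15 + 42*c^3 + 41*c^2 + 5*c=42*c^3 - 114*c^2 - 36*c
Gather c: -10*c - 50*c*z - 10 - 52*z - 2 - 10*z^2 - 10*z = c*(-50*z - 10) - 10*z^2 - 62*z - 12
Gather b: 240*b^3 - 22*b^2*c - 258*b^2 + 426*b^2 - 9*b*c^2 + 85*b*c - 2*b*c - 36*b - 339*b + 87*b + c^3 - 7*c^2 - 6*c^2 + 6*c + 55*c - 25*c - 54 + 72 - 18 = 240*b^3 + b^2*(168 - 22*c) + b*(-9*c^2 + 83*c - 288) + c^3 - 13*c^2 + 36*c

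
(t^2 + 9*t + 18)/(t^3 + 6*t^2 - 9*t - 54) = 1/(t - 3)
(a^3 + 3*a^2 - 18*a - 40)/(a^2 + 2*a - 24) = (a^2 + 7*a + 10)/(a + 6)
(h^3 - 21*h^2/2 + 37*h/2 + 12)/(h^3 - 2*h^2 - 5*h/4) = 2*(h^2 - 11*h + 24)/(h*(2*h - 5))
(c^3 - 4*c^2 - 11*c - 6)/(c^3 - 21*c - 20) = (c^2 - 5*c - 6)/(c^2 - c - 20)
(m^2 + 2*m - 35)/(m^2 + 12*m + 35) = (m - 5)/(m + 5)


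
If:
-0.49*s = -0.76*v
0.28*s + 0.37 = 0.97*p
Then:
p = 0.447717231222386*v + 0.381443298969072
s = 1.55102040816327*v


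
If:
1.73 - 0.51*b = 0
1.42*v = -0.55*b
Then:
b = 3.39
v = -1.31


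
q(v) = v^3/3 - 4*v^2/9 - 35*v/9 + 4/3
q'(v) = v^2 - 8*v/9 - 35/9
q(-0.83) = 4.06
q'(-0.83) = -2.46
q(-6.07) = -65.99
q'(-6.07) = 38.35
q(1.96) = -5.49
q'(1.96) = -1.79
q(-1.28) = 4.88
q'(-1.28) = -1.11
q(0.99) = -2.63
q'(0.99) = -3.79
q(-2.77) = 1.61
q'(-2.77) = 6.25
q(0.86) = -2.13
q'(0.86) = -3.91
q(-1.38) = 4.98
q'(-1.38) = -0.76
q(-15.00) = -1165.33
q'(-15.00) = 234.44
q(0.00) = 1.33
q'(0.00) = -3.89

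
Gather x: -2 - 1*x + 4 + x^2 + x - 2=x^2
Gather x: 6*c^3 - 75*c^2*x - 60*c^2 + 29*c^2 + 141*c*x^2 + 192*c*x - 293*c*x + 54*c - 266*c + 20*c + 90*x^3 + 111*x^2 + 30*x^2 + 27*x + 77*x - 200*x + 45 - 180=6*c^3 - 31*c^2 - 192*c + 90*x^3 + x^2*(141*c + 141) + x*(-75*c^2 - 101*c - 96) - 135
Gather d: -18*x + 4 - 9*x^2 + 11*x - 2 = -9*x^2 - 7*x + 2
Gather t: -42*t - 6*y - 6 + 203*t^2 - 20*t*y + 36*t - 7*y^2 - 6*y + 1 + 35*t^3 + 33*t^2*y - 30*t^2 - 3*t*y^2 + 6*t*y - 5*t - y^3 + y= 35*t^3 + t^2*(33*y + 173) + t*(-3*y^2 - 14*y - 11) - y^3 - 7*y^2 - 11*y - 5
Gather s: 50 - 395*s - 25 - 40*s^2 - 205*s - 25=-40*s^2 - 600*s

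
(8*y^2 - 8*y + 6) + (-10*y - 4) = 8*y^2 - 18*y + 2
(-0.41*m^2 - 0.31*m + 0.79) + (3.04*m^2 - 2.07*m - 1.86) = 2.63*m^2 - 2.38*m - 1.07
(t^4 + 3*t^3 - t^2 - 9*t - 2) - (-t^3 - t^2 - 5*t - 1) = t^4 + 4*t^3 - 4*t - 1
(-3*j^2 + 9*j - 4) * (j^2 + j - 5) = -3*j^4 + 6*j^3 + 20*j^2 - 49*j + 20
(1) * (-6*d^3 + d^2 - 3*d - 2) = -6*d^3 + d^2 - 3*d - 2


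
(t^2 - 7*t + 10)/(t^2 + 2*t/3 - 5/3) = 3*(t^2 - 7*t + 10)/(3*t^2 + 2*t - 5)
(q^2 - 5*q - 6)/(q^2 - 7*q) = (q^2 - 5*q - 6)/(q*(q - 7))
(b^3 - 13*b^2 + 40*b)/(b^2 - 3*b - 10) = b*(b - 8)/(b + 2)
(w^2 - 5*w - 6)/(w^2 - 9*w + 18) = (w + 1)/(w - 3)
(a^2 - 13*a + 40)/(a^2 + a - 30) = (a - 8)/(a + 6)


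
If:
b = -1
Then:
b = -1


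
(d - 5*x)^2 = d^2 - 10*d*x + 25*x^2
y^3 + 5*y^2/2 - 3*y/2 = y*(y - 1/2)*(y + 3)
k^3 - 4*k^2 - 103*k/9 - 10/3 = (k - 6)*(k + 1/3)*(k + 5/3)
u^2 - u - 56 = (u - 8)*(u + 7)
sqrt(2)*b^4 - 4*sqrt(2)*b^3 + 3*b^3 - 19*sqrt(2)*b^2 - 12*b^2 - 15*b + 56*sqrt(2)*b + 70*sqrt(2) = (b - 5)*(b - 2*sqrt(2))*(b + 7*sqrt(2)/2)*(sqrt(2)*b + sqrt(2))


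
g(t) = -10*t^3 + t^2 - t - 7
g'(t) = -30*t^2 + 2*t - 1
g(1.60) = -47.00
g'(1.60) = -74.60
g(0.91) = -14.62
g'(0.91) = -24.02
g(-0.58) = -4.13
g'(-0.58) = -12.25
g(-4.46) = 904.52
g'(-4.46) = -606.67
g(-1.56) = 34.96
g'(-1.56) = -77.13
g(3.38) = -385.10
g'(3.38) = -336.97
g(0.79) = -12.10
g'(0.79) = -18.14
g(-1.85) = 61.59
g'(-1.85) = -107.38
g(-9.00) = 7373.00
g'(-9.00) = -2449.00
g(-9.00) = 7373.00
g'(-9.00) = -2449.00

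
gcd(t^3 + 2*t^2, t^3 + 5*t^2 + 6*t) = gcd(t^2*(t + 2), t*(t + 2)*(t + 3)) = t^2 + 2*t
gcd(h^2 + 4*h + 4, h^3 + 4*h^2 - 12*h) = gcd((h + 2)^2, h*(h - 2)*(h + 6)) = 1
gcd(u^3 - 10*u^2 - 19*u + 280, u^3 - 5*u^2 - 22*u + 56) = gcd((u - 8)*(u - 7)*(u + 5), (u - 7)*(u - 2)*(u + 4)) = u - 7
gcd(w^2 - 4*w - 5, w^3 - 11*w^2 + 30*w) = w - 5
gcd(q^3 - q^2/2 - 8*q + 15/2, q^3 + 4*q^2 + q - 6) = q^2 + 2*q - 3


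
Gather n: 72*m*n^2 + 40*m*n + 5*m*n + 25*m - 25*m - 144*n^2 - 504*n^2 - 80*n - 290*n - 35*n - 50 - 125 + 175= n^2*(72*m - 648) + n*(45*m - 405)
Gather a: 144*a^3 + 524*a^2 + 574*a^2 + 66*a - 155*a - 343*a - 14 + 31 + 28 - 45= 144*a^3 + 1098*a^2 - 432*a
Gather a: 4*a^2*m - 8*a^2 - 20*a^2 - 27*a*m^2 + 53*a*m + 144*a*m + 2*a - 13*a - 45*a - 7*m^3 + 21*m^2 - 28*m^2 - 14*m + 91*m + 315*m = a^2*(4*m - 28) + a*(-27*m^2 + 197*m - 56) - 7*m^3 - 7*m^2 + 392*m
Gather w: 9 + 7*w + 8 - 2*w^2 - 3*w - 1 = -2*w^2 + 4*w + 16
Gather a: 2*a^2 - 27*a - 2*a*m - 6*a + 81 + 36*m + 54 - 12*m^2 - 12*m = 2*a^2 + a*(-2*m - 33) - 12*m^2 + 24*m + 135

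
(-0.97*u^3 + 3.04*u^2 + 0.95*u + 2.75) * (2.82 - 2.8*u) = 2.716*u^4 - 11.2474*u^3 + 5.9128*u^2 - 5.021*u + 7.755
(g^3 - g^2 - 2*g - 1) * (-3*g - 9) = -3*g^4 - 6*g^3 + 15*g^2 + 21*g + 9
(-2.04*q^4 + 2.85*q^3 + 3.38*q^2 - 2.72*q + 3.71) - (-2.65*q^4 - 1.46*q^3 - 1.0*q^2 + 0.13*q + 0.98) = 0.61*q^4 + 4.31*q^3 + 4.38*q^2 - 2.85*q + 2.73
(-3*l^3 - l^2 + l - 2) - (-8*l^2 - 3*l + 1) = -3*l^3 + 7*l^2 + 4*l - 3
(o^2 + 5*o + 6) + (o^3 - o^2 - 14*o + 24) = o^3 - 9*o + 30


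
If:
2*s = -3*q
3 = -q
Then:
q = -3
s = 9/2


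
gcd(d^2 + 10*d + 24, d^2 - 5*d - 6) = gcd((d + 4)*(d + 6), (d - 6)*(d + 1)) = 1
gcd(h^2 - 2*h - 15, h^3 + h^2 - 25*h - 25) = h - 5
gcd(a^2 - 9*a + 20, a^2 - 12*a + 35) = a - 5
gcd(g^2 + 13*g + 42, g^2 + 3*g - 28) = g + 7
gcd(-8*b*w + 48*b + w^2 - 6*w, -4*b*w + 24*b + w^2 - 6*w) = w - 6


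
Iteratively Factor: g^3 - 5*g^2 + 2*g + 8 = (g - 2)*(g^2 - 3*g - 4) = (g - 4)*(g - 2)*(g + 1)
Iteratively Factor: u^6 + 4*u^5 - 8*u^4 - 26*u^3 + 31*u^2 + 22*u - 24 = (u - 2)*(u^5 + 6*u^4 + 4*u^3 - 18*u^2 - 5*u + 12) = (u - 2)*(u - 1)*(u^4 + 7*u^3 + 11*u^2 - 7*u - 12) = (u - 2)*(u - 1)*(u + 3)*(u^3 + 4*u^2 - u - 4) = (u - 2)*(u - 1)^2*(u + 3)*(u^2 + 5*u + 4) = (u - 2)*(u - 1)^2*(u + 3)*(u + 4)*(u + 1)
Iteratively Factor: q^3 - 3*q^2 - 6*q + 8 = (q + 2)*(q^2 - 5*q + 4) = (q - 1)*(q + 2)*(q - 4)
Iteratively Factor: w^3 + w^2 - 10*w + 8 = (w + 4)*(w^2 - 3*w + 2) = (w - 2)*(w + 4)*(w - 1)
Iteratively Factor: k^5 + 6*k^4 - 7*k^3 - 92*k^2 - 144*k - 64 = (k + 1)*(k^4 + 5*k^3 - 12*k^2 - 80*k - 64) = (k + 1)*(k + 4)*(k^3 + k^2 - 16*k - 16) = (k + 1)*(k + 4)^2*(k^2 - 3*k - 4) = (k + 1)^2*(k + 4)^2*(k - 4)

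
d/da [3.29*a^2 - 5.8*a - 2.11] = 6.58*a - 5.8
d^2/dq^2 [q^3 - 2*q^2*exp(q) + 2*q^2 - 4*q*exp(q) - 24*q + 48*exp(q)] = -2*q^2*exp(q) - 12*q*exp(q) + 6*q + 36*exp(q) + 4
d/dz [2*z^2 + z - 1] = 4*z + 1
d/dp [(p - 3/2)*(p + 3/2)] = 2*p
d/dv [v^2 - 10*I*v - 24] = 2*v - 10*I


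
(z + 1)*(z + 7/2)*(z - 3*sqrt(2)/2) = z^3 - 3*sqrt(2)*z^2/2 + 9*z^2/2 - 27*sqrt(2)*z/4 + 7*z/2 - 21*sqrt(2)/4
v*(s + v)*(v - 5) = s*v^2 - 5*s*v + v^3 - 5*v^2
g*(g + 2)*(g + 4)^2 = g^4 + 10*g^3 + 32*g^2 + 32*g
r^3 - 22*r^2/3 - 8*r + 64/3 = (r - 8)*(r - 4/3)*(r + 2)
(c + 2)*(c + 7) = c^2 + 9*c + 14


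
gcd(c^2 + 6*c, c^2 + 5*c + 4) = 1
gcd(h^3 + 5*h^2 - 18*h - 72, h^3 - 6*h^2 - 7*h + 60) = h^2 - h - 12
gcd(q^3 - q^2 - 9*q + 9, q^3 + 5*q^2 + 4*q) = 1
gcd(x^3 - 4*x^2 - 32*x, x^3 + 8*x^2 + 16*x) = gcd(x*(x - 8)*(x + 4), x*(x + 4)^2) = x^2 + 4*x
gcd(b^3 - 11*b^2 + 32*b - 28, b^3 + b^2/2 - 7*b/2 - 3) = b - 2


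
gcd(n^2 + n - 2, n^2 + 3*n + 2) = n + 2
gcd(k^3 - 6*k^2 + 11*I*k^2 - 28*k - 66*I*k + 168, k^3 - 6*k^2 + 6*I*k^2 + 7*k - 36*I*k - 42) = k^2 + k*(-6 + 7*I) - 42*I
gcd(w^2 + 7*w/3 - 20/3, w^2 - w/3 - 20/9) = w - 5/3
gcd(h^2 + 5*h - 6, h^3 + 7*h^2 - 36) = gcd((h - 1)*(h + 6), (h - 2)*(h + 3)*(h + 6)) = h + 6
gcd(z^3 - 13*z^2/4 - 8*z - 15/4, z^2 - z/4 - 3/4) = z + 3/4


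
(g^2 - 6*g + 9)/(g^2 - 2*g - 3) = (g - 3)/(g + 1)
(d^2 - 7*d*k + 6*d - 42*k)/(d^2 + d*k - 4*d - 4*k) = (d^2 - 7*d*k + 6*d - 42*k)/(d^2 + d*k - 4*d - 4*k)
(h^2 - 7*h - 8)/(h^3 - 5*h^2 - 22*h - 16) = 1/(h + 2)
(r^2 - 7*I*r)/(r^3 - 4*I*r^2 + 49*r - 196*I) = r/(r^2 + 3*I*r + 28)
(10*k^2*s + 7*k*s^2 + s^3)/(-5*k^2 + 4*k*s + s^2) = s*(2*k + s)/(-k + s)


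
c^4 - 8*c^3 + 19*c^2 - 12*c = c*(c - 4)*(c - 3)*(c - 1)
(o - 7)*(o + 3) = o^2 - 4*o - 21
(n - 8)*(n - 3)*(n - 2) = n^3 - 13*n^2 + 46*n - 48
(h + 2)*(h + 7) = h^2 + 9*h + 14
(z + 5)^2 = z^2 + 10*z + 25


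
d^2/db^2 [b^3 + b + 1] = 6*b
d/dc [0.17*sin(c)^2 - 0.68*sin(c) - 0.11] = (0.34*sin(c) - 0.68)*cos(c)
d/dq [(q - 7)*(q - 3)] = 2*q - 10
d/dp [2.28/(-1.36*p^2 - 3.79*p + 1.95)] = (6.2016*p + 8.6412)/(1.36*p^2 + 3.79*p - 1.95)^2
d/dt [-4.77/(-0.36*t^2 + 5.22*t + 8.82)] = (24.8994 - 3.4344*t)/(-0.36*t^2 + 5.22*t + 8.82)^2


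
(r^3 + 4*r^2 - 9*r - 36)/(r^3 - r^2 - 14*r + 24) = (r + 3)/(r - 2)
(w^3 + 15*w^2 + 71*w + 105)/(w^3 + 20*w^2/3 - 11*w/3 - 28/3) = 3*(w^2 + 8*w + 15)/(3*w^2 - w - 4)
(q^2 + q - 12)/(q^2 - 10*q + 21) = (q + 4)/(q - 7)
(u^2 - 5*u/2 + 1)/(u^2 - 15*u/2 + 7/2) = (u - 2)/(u - 7)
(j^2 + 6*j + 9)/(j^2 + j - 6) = (j + 3)/(j - 2)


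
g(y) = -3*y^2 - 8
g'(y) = -6*y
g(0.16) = -8.08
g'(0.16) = -0.96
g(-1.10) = -11.63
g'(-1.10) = 6.60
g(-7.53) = -178.10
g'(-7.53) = 45.18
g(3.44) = -43.50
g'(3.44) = -20.64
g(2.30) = -23.87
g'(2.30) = -13.80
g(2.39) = -25.14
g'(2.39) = -14.34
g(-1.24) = -12.61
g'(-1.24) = 7.44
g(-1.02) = -11.12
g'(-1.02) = 6.12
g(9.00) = -251.00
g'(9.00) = -54.00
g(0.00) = -8.00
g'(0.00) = 0.00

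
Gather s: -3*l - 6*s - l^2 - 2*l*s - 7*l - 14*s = -l^2 - 10*l + s*(-2*l - 20)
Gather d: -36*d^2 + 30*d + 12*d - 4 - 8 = -36*d^2 + 42*d - 12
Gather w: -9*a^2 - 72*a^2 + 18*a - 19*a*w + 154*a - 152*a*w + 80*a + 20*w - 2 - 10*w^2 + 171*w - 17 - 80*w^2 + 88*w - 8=-81*a^2 + 252*a - 90*w^2 + w*(279 - 171*a) - 27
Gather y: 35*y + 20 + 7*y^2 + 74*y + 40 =7*y^2 + 109*y + 60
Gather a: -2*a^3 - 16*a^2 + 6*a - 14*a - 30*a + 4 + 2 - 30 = -2*a^3 - 16*a^2 - 38*a - 24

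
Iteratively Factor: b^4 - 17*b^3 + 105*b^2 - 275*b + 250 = (b - 5)*(b^3 - 12*b^2 + 45*b - 50) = (b - 5)^2*(b^2 - 7*b + 10) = (b - 5)^2*(b - 2)*(b - 5)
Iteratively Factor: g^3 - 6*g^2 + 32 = (g + 2)*(g^2 - 8*g + 16) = (g - 4)*(g + 2)*(g - 4)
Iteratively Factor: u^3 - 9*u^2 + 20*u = (u)*(u^2 - 9*u + 20) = u*(u - 4)*(u - 5)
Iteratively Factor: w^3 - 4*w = (w)*(w^2 - 4) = w*(w + 2)*(w - 2)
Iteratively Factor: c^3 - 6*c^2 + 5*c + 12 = (c - 4)*(c^2 - 2*c - 3) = (c - 4)*(c - 3)*(c + 1)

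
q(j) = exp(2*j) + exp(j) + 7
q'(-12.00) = 0.00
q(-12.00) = 7.00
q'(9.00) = 131328041.36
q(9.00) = 65668079.22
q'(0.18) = 4.06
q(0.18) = 9.63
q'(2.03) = 123.56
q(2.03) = 72.59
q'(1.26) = 28.38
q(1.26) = 22.95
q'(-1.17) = 0.50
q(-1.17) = 7.41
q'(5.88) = 256412.72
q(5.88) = 128392.26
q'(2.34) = 225.92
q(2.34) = 125.15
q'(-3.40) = 0.04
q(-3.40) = 7.03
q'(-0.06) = 2.72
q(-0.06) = 8.83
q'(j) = 2*exp(2*j) + exp(j)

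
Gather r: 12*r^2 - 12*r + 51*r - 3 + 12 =12*r^2 + 39*r + 9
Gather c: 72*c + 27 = 72*c + 27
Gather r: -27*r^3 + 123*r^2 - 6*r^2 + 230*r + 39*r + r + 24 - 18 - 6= -27*r^3 + 117*r^2 + 270*r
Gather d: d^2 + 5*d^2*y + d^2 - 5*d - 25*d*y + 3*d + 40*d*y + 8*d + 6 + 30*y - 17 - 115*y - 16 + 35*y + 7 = d^2*(5*y + 2) + d*(15*y + 6) - 50*y - 20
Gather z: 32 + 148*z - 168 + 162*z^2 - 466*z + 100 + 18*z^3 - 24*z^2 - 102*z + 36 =18*z^3 + 138*z^2 - 420*z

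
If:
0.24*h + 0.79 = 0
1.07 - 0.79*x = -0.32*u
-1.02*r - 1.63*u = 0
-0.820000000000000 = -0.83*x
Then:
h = -3.29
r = 1.45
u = -0.90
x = 0.99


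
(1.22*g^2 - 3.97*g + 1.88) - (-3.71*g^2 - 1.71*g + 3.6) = 4.93*g^2 - 2.26*g - 1.72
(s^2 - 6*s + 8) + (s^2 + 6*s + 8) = 2*s^2 + 16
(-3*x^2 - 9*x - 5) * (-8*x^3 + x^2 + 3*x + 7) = 24*x^5 + 69*x^4 + 22*x^3 - 53*x^2 - 78*x - 35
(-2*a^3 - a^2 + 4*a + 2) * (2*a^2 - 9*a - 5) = -4*a^5 + 16*a^4 + 27*a^3 - 27*a^2 - 38*a - 10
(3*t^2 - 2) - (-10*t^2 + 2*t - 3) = 13*t^2 - 2*t + 1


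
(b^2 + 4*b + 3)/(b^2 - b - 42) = (b^2 + 4*b + 3)/(b^2 - b - 42)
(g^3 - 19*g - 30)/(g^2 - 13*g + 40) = (g^2 + 5*g + 6)/(g - 8)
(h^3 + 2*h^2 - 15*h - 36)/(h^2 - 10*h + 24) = (h^2 + 6*h + 9)/(h - 6)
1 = 1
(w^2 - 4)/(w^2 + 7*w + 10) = (w - 2)/(w + 5)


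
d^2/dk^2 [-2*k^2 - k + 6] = -4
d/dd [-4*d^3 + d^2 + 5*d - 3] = -12*d^2 + 2*d + 5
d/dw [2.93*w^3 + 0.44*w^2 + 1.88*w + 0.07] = 8.79*w^2 + 0.88*w + 1.88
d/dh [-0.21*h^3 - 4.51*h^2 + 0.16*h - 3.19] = -0.63*h^2 - 9.02*h + 0.16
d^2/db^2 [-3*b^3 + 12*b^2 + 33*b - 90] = 24 - 18*b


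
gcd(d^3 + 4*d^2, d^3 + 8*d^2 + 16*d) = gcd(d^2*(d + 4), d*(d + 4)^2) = d^2 + 4*d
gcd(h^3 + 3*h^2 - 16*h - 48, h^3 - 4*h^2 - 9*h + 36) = h^2 - h - 12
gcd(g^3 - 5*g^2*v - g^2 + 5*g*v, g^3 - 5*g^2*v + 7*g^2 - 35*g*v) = -g^2 + 5*g*v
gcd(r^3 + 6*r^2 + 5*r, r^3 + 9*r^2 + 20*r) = r^2 + 5*r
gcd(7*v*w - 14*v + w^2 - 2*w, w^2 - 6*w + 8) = w - 2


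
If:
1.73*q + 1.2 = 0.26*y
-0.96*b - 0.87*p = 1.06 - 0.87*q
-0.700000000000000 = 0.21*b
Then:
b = -3.33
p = 0.15028901734104*y + 1.76612849644542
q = 0.15028901734104*y - 0.69364161849711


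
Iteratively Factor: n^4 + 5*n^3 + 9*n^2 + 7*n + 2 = (n + 1)*(n^3 + 4*n^2 + 5*n + 2) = (n + 1)*(n + 2)*(n^2 + 2*n + 1) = (n + 1)^2*(n + 2)*(n + 1)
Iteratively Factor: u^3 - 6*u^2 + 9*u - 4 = (u - 4)*(u^2 - 2*u + 1) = (u - 4)*(u - 1)*(u - 1)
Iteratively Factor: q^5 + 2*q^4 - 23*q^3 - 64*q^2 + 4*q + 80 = (q + 2)*(q^4 - 23*q^2 - 18*q + 40) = (q + 2)^2*(q^3 - 2*q^2 - 19*q + 20) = (q - 5)*(q + 2)^2*(q^2 + 3*q - 4) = (q - 5)*(q + 2)^2*(q + 4)*(q - 1)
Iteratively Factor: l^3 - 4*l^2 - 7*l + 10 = (l - 5)*(l^2 + l - 2) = (l - 5)*(l - 1)*(l + 2)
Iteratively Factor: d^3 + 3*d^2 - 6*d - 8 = (d + 1)*(d^2 + 2*d - 8) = (d + 1)*(d + 4)*(d - 2)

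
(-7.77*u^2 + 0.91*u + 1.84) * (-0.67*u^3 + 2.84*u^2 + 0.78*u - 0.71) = 5.2059*u^5 - 22.6765*u^4 - 4.709*u^3 + 11.4521*u^2 + 0.7891*u - 1.3064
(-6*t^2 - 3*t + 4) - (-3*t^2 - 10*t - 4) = -3*t^2 + 7*t + 8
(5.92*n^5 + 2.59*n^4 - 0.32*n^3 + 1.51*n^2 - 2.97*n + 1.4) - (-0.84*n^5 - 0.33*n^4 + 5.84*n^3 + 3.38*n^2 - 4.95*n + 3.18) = 6.76*n^5 + 2.92*n^4 - 6.16*n^3 - 1.87*n^2 + 1.98*n - 1.78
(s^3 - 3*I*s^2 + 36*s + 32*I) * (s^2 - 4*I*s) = s^5 - 7*I*s^4 + 24*s^3 - 112*I*s^2 + 128*s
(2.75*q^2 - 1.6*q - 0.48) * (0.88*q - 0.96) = 2.42*q^3 - 4.048*q^2 + 1.1136*q + 0.4608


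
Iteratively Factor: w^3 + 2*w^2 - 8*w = (w + 4)*(w^2 - 2*w) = (w - 2)*(w + 4)*(w)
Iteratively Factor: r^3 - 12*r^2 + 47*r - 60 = (r - 4)*(r^2 - 8*r + 15) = (r - 5)*(r - 4)*(r - 3)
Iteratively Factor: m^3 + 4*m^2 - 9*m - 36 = (m - 3)*(m^2 + 7*m + 12) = (m - 3)*(m + 4)*(m + 3)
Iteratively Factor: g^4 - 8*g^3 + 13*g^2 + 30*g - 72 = (g + 2)*(g^3 - 10*g^2 + 33*g - 36) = (g - 3)*(g + 2)*(g^2 - 7*g + 12) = (g - 4)*(g - 3)*(g + 2)*(g - 3)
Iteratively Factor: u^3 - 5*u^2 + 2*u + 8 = (u + 1)*(u^2 - 6*u + 8) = (u - 4)*(u + 1)*(u - 2)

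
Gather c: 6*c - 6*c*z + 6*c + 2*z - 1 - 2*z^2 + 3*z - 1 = c*(12 - 6*z) - 2*z^2 + 5*z - 2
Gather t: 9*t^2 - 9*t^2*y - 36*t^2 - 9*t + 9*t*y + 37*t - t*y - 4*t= t^2*(-9*y - 27) + t*(8*y + 24)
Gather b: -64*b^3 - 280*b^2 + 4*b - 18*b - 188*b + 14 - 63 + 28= -64*b^3 - 280*b^2 - 202*b - 21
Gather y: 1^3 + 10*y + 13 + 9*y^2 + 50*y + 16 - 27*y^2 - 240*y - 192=-18*y^2 - 180*y - 162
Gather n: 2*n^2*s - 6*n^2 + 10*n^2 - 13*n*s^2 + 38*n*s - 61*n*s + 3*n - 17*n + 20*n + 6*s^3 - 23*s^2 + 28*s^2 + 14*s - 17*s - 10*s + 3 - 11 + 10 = n^2*(2*s + 4) + n*(-13*s^2 - 23*s + 6) + 6*s^3 + 5*s^2 - 13*s + 2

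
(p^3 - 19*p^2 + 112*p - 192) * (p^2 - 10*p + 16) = p^5 - 29*p^4 + 318*p^3 - 1616*p^2 + 3712*p - 3072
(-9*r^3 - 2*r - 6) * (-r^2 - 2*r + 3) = 9*r^5 + 18*r^4 - 25*r^3 + 10*r^2 + 6*r - 18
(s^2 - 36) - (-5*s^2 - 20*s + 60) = 6*s^2 + 20*s - 96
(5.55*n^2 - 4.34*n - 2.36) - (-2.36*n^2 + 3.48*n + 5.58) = 7.91*n^2 - 7.82*n - 7.94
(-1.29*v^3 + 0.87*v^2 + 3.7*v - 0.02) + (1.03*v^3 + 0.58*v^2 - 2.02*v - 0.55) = -0.26*v^3 + 1.45*v^2 + 1.68*v - 0.57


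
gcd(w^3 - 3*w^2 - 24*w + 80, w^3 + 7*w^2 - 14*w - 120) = w^2 + w - 20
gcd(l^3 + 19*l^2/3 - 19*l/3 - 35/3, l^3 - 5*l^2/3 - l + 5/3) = l^2 - 2*l/3 - 5/3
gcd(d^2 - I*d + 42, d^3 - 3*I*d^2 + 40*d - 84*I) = d^2 - I*d + 42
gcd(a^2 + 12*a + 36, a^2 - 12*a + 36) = 1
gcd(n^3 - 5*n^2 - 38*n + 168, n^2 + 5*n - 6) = n + 6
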